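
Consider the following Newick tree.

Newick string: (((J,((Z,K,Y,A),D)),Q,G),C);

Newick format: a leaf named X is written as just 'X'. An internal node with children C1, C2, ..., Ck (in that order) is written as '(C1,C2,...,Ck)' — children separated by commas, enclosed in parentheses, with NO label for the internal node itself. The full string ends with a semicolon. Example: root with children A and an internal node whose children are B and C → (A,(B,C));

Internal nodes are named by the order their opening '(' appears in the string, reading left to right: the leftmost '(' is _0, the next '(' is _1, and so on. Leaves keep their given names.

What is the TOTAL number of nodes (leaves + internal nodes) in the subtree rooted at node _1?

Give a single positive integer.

Newick: (((J,((Z,K,Y,A),D)),Q,G),C);
Locate _1: it is the '(' at position 1 (the 2nd '(' reading left to right).
Query: subtree rooted at _1
_1: subtree_size = 1 + 11
  _2: subtree_size = 1 + 8
    J: subtree_size = 1 + 0
    _3: subtree_size = 1 + 6
      _4: subtree_size = 1 + 4
        Z: subtree_size = 1 + 0
        K: subtree_size = 1 + 0
        Y: subtree_size = 1 + 0
        A: subtree_size = 1 + 0
      D: subtree_size = 1 + 0
  Q: subtree_size = 1 + 0
  G: subtree_size = 1 + 0
Total subtree size of _1: 12

Answer: 12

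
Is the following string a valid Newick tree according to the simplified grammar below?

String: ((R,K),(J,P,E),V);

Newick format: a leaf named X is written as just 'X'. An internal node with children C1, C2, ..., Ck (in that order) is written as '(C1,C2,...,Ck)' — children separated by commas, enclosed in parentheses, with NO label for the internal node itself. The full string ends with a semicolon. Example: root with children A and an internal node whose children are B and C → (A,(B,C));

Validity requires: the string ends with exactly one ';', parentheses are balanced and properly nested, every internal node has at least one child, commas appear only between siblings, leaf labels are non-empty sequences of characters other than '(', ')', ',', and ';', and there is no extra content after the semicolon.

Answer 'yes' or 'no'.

Input: ((R,K),(J,P,E),V);
Paren balance: 3 '(' vs 3 ')' OK
Ends with single ';': True
Full parse: OK
Valid: True

Answer: yes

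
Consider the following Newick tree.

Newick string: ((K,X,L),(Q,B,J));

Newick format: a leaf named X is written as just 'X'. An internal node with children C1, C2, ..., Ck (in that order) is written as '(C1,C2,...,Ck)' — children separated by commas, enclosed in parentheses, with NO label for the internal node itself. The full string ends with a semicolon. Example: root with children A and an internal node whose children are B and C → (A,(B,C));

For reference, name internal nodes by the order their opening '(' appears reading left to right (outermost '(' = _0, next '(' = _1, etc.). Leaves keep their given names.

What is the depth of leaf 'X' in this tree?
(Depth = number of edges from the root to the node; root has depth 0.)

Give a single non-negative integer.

Answer: 2

Derivation:
Newick: ((K,X,L),(Q,B,J));
Naming internals by '(' encounter order: outermost '(' = _0, next = _1, ...
Query node: X
Path from root: _0 -> _1 -> X
Depth of X: 2 (number of edges from root)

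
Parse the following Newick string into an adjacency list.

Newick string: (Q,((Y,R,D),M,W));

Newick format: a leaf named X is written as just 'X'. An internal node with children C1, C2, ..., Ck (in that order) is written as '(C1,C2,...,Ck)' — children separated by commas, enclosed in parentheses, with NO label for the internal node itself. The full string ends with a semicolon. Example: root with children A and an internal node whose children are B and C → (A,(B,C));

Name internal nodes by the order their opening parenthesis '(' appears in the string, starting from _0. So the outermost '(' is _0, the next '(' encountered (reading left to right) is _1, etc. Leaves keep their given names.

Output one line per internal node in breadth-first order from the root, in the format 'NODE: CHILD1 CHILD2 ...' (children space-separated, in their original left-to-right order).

Input: (Q,((Y,R,D),M,W));
Scanning left-to-right, naming '(' by encounter order:
  pos 0: '(' -> open internal node _0 (depth 1)
  pos 3: '(' -> open internal node _1 (depth 2)
  pos 4: '(' -> open internal node _2 (depth 3)
  pos 10: ')' -> close internal node _2 (now at depth 2)
  pos 15: ')' -> close internal node _1 (now at depth 1)
  pos 16: ')' -> close internal node _0 (now at depth 0)
Total internal nodes: 3
BFS adjacency from root:
  _0: Q _1
  _1: _2 M W
  _2: Y R D

Answer: _0: Q _1
_1: _2 M W
_2: Y R D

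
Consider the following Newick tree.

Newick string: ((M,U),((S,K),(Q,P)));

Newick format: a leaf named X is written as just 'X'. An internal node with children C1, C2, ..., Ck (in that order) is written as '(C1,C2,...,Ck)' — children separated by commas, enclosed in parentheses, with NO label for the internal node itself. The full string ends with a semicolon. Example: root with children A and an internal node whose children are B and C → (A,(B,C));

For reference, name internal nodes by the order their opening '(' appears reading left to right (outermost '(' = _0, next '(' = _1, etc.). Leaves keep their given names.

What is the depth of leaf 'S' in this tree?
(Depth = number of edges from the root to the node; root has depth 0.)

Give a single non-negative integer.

Newick: ((M,U),((S,K),(Q,P)));
Naming internals by '(' encounter order: outermost '(' = _0, next = _1, ...
Query node: S
Path from root: _0 -> _2 -> _3 -> S
Depth of S: 3 (number of edges from root)

Answer: 3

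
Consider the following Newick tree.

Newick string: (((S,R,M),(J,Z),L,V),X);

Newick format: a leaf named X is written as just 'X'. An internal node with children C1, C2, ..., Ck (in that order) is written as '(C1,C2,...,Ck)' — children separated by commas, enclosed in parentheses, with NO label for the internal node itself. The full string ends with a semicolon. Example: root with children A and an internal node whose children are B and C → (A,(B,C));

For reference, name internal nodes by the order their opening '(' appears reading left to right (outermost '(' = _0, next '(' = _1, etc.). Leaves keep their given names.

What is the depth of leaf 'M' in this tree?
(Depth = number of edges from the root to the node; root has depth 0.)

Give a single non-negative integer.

Newick: (((S,R,M),(J,Z),L,V),X);
Naming internals by '(' encounter order: outermost '(' = _0, next = _1, ...
Query node: M
Path from root: _0 -> _1 -> _2 -> M
Depth of M: 3 (number of edges from root)

Answer: 3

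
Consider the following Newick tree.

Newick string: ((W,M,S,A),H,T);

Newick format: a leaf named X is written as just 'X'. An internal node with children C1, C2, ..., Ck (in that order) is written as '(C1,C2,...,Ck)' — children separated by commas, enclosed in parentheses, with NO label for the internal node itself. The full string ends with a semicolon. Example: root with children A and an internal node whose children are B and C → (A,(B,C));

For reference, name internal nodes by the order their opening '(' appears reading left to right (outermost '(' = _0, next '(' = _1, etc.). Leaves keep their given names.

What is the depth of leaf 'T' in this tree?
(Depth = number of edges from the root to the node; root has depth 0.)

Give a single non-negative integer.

Answer: 1

Derivation:
Newick: ((W,M,S,A),H,T);
Naming internals by '(' encounter order: outermost '(' = _0, next = _1, ...
Query node: T
Path from root: _0 -> T
Depth of T: 1 (number of edges from root)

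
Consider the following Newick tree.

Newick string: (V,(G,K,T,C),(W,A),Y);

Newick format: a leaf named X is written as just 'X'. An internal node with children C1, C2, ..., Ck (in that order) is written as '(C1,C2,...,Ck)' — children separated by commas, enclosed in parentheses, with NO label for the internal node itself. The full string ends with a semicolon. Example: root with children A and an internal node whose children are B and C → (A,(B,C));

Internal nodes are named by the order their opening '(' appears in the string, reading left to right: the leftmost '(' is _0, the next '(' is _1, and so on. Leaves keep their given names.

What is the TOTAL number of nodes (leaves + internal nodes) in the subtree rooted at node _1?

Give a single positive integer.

Answer: 5

Derivation:
Newick: (V,(G,K,T,C),(W,A),Y);
Locate _1: it is the '(' at position 3 (the 2nd '(' reading left to right).
Query: subtree rooted at _1
_1: subtree_size = 1 + 4
  G: subtree_size = 1 + 0
  K: subtree_size = 1 + 0
  T: subtree_size = 1 + 0
  C: subtree_size = 1 + 0
Total subtree size of _1: 5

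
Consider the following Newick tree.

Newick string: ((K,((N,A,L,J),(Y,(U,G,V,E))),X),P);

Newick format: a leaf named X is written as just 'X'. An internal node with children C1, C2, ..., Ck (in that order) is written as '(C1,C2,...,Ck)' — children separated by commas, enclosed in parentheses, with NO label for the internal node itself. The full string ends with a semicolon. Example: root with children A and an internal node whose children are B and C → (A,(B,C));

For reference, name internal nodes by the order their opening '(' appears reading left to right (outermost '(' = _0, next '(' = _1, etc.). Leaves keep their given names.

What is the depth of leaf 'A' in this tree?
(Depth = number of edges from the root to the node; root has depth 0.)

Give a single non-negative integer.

Newick: ((K,((N,A,L,J),(Y,(U,G,V,E))),X),P);
Naming internals by '(' encounter order: outermost '(' = _0, next = _1, ...
Query node: A
Path from root: _0 -> _1 -> _2 -> _3 -> A
Depth of A: 4 (number of edges from root)

Answer: 4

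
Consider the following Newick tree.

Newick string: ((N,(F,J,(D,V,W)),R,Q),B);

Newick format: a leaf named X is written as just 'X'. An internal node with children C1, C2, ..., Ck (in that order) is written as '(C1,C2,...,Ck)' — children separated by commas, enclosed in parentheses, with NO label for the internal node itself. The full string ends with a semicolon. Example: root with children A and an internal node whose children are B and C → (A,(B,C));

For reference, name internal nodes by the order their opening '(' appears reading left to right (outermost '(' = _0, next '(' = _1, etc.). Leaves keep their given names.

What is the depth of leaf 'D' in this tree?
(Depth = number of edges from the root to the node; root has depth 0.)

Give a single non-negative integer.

Answer: 4

Derivation:
Newick: ((N,(F,J,(D,V,W)),R,Q),B);
Naming internals by '(' encounter order: outermost '(' = _0, next = _1, ...
Query node: D
Path from root: _0 -> _1 -> _2 -> _3 -> D
Depth of D: 4 (number of edges from root)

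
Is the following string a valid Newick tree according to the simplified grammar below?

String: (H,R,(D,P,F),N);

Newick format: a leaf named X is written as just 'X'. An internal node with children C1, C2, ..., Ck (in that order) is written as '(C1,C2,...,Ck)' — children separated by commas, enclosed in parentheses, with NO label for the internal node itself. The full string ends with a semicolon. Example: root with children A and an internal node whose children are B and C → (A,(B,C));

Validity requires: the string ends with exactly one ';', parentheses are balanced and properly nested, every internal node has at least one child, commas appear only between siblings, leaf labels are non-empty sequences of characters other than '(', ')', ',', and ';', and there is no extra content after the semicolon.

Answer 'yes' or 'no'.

Answer: yes

Derivation:
Input: (H,R,(D,P,F),N);
Paren balance: 2 '(' vs 2 ')' OK
Ends with single ';': True
Full parse: OK
Valid: True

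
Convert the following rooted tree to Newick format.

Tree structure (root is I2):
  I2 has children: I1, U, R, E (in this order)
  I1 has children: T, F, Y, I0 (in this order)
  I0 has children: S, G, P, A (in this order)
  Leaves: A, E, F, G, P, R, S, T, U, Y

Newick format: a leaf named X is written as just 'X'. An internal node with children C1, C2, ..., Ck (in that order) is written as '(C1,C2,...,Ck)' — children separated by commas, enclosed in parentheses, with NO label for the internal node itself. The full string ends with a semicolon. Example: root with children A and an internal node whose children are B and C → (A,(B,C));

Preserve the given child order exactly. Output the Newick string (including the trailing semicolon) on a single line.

internal I2 with children ['I1', 'U', 'R', 'E']
  internal I1 with children ['T', 'F', 'Y', 'I0']
    leaf 'T' → 'T'
    leaf 'F' → 'F'
    leaf 'Y' → 'Y'
    internal I0 with children ['S', 'G', 'P', 'A']
      leaf 'S' → 'S'
      leaf 'G' → 'G'
      leaf 'P' → 'P'
      leaf 'A' → 'A'
    → '(S,G,P,A)'
  → '(T,F,Y,(S,G,P,A))'
  leaf 'U' → 'U'
  leaf 'R' → 'R'
  leaf 'E' → 'E'
→ '((T,F,Y,(S,G,P,A)),U,R,E)'
Final: ((T,F,Y,(S,G,P,A)),U,R,E);

Answer: ((T,F,Y,(S,G,P,A)),U,R,E);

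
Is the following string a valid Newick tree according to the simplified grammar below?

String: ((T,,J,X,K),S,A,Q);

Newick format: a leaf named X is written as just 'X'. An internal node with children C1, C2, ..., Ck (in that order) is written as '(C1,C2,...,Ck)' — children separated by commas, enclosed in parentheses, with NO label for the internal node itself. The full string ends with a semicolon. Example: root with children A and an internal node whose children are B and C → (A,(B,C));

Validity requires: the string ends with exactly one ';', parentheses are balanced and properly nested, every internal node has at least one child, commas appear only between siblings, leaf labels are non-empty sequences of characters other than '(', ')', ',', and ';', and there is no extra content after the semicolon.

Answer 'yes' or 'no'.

Input: ((T,,J,X,K),S,A,Q);
Paren balance: 2 '(' vs 2 ')' OK
Ends with single ';': True
Full parse: FAILS (empty leaf label at pos 4)
Valid: False

Answer: no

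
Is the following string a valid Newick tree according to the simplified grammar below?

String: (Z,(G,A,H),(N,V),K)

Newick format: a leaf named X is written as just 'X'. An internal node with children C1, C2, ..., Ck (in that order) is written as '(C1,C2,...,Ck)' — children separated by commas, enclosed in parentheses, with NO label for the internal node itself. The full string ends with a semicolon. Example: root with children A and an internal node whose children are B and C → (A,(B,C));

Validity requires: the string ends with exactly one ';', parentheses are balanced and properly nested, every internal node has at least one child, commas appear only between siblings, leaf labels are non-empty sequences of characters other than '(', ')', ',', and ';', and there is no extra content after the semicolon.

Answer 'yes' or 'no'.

Answer: no

Derivation:
Input: (Z,(G,A,H),(N,V),K)
Paren balance: 3 '(' vs 3 ')' OK
Ends with single ';': False
Full parse: FAILS (must end with ;)
Valid: False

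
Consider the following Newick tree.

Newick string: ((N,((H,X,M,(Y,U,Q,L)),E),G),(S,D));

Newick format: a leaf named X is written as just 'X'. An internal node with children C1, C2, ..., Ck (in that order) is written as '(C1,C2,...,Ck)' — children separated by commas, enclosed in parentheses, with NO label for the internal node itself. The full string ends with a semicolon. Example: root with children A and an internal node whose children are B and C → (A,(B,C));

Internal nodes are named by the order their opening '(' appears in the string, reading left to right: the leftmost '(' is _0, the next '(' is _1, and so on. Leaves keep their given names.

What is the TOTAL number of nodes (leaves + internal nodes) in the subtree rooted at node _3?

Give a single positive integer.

Newick: ((N,((H,X,M,(Y,U,Q,L)),E),G),(S,D));
Locate _3: it is the '(' at position 5 (the 4th '(' reading left to right).
Query: subtree rooted at _3
_3: subtree_size = 1 + 8
  H: subtree_size = 1 + 0
  X: subtree_size = 1 + 0
  M: subtree_size = 1 + 0
  _4: subtree_size = 1 + 4
    Y: subtree_size = 1 + 0
    U: subtree_size = 1 + 0
    Q: subtree_size = 1 + 0
    L: subtree_size = 1 + 0
Total subtree size of _3: 9

Answer: 9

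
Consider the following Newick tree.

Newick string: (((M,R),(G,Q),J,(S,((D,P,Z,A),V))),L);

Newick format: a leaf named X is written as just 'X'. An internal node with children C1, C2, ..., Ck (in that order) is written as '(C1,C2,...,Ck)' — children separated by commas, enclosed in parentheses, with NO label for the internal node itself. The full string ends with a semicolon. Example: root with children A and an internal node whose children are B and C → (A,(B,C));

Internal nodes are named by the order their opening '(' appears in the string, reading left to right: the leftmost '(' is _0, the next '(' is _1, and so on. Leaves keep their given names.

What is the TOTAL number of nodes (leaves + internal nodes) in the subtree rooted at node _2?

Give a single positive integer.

Answer: 3

Derivation:
Newick: (((M,R),(G,Q),J,(S,((D,P,Z,A),V))),L);
Locate _2: it is the '(' at position 2 (the 3rd '(' reading left to right).
Query: subtree rooted at _2
_2: subtree_size = 1 + 2
  M: subtree_size = 1 + 0
  R: subtree_size = 1 + 0
Total subtree size of _2: 3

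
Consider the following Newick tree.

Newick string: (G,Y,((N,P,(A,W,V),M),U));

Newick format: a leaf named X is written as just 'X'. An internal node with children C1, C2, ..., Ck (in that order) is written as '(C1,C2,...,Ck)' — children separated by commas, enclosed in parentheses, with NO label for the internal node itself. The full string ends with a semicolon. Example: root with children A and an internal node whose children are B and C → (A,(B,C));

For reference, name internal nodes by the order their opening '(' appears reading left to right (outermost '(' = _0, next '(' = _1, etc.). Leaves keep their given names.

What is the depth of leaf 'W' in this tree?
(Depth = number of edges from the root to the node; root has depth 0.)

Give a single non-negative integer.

Newick: (G,Y,((N,P,(A,W,V),M),U));
Naming internals by '(' encounter order: outermost '(' = _0, next = _1, ...
Query node: W
Path from root: _0 -> _1 -> _2 -> _3 -> W
Depth of W: 4 (number of edges from root)

Answer: 4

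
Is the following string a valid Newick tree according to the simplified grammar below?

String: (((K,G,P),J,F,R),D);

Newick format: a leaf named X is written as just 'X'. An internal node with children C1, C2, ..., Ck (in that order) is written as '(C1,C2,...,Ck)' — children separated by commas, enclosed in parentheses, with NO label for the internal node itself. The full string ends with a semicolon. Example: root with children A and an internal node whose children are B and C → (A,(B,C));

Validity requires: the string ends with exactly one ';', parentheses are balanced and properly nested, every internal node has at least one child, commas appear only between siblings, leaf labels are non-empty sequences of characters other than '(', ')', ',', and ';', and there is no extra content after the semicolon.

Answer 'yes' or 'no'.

Input: (((K,G,P),J,F,R),D);
Paren balance: 3 '(' vs 3 ')' OK
Ends with single ';': True
Full parse: OK
Valid: True

Answer: yes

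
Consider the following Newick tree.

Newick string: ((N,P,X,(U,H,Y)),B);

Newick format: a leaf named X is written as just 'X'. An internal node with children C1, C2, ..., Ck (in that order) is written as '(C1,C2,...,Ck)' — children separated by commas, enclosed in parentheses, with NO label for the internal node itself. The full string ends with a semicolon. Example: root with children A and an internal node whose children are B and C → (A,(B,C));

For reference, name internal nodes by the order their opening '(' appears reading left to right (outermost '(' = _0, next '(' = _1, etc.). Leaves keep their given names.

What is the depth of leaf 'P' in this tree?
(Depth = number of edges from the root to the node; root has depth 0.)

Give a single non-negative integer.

Newick: ((N,P,X,(U,H,Y)),B);
Naming internals by '(' encounter order: outermost '(' = _0, next = _1, ...
Query node: P
Path from root: _0 -> _1 -> P
Depth of P: 2 (number of edges from root)

Answer: 2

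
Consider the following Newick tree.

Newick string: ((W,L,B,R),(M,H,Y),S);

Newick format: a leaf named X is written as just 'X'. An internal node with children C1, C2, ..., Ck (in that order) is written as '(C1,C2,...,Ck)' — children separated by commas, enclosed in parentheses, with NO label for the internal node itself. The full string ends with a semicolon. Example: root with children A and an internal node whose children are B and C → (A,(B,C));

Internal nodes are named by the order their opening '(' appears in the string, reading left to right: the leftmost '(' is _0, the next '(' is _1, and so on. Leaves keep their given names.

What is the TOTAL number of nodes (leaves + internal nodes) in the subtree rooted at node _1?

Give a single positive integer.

Answer: 5

Derivation:
Newick: ((W,L,B,R),(M,H,Y),S);
Locate _1: it is the '(' at position 1 (the 2nd '(' reading left to right).
Query: subtree rooted at _1
_1: subtree_size = 1 + 4
  W: subtree_size = 1 + 0
  L: subtree_size = 1 + 0
  B: subtree_size = 1 + 0
  R: subtree_size = 1 + 0
Total subtree size of _1: 5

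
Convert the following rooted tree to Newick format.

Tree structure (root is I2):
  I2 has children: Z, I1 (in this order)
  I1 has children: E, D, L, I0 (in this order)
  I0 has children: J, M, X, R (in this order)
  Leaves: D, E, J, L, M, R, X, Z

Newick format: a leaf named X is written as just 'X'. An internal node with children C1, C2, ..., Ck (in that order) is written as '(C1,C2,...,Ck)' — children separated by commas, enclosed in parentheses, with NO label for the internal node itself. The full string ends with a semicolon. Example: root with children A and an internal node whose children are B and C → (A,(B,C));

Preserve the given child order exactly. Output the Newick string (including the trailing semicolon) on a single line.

Answer: (Z,(E,D,L,(J,M,X,R)));

Derivation:
internal I2 with children ['Z', 'I1']
  leaf 'Z' → 'Z'
  internal I1 with children ['E', 'D', 'L', 'I0']
    leaf 'E' → 'E'
    leaf 'D' → 'D'
    leaf 'L' → 'L'
    internal I0 with children ['J', 'M', 'X', 'R']
      leaf 'J' → 'J'
      leaf 'M' → 'M'
      leaf 'X' → 'X'
      leaf 'R' → 'R'
    → '(J,M,X,R)'
  → '(E,D,L,(J,M,X,R))'
→ '(Z,(E,D,L,(J,M,X,R)))'
Final: (Z,(E,D,L,(J,M,X,R)));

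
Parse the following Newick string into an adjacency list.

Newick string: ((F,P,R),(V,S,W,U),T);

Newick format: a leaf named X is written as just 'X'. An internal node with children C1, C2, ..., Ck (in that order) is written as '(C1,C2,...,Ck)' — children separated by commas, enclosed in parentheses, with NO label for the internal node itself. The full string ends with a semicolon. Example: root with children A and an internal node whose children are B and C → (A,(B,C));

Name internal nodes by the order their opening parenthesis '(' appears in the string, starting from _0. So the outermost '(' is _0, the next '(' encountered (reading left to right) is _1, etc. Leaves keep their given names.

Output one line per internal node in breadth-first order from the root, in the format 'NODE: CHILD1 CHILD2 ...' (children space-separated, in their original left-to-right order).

Answer: _0: _1 _2 T
_1: F P R
_2: V S W U

Derivation:
Input: ((F,P,R),(V,S,W,U),T);
Scanning left-to-right, naming '(' by encounter order:
  pos 0: '(' -> open internal node _0 (depth 1)
  pos 1: '(' -> open internal node _1 (depth 2)
  pos 7: ')' -> close internal node _1 (now at depth 1)
  pos 9: '(' -> open internal node _2 (depth 2)
  pos 17: ')' -> close internal node _2 (now at depth 1)
  pos 20: ')' -> close internal node _0 (now at depth 0)
Total internal nodes: 3
BFS adjacency from root:
  _0: _1 _2 T
  _1: F P R
  _2: V S W U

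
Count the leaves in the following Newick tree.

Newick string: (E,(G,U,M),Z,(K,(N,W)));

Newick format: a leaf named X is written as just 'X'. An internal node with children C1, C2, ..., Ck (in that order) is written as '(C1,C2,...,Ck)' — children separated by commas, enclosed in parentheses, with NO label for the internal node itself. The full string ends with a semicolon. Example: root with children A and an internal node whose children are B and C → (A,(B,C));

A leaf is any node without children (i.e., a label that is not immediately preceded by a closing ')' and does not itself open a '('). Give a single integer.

Newick: (E,(G,U,M),Z,(K,(N,W)));
Scan left-to-right; a leaf is any maximal label run not followed by '(':
  pos 1: leaf 'E' → count = 1
  pos 4: leaf 'G' → count = 2
  pos 6: leaf 'U' → count = 3
  pos 8: leaf 'M' → count = 4
  pos 11: leaf 'Z' → count = 5
  pos 14: leaf 'K' → count = 6
  pos 17: leaf 'N' → count = 7
  pos 19: leaf 'W' → count = 8
Total leaves: 8

Answer: 8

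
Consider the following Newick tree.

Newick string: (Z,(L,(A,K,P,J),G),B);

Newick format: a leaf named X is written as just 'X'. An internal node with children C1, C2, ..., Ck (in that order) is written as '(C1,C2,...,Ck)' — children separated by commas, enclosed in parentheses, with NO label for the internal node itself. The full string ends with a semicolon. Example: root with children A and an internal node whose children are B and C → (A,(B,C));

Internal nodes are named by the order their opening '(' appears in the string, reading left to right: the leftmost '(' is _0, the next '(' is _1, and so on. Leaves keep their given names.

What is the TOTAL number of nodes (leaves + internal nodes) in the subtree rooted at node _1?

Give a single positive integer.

Newick: (Z,(L,(A,K,P,J),G),B);
Locate _1: it is the '(' at position 3 (the 2nd '(' reading left to right).
Query: subtree rooted at _1
_1: subtree_size = 1 + 7
  L: subtree_size = 1 + 0
  _2: subtree_size = 1 + 4
    A: subtree_size = 1 + 0
    K: subtree_size = 1 + 0
    P: subtree_size = 1 + 0
    J: subtree_size = 1 + 0
  G: subtree_size = 1 + 0
Total subtree size of _1: 8

Answer: 8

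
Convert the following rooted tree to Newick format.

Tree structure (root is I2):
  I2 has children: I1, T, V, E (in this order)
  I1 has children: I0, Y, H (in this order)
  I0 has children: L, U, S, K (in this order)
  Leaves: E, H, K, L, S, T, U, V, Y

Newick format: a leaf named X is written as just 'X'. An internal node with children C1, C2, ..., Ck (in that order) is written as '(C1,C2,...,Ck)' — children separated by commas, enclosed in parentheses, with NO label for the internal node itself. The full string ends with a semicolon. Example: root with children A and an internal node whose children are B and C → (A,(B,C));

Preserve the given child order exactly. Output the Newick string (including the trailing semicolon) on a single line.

Answer: (((L,U,S,K),Y,H),T,V,E);

Derivation:
internal I2 with children ['I1', 'T', 'V', 'E']
  internal I1 with children ['I0', 'Y', 'H']
    internal I0 with children ['L', 'U', 'S', 'K']
      leaf 'L' → 'L'
      leaf 'U' → 'U'
      leaf 'S' → 'S'
      leaf 'K' → 'K'
    → '(L,U,S,K)'
    leaf 'Y' → 'Y'
    leaf 'H' → 'H'
  → '((L,U,S,K),Y,H)'
  leaf 'T' → 'T'
  leaf 'V' → 'V'
  leaf 'E' → 'E'
→ '(((L,U,S,K),Y,H),T,V,E)'
Final: (((L,U,S,K),Y,H),T,V,E);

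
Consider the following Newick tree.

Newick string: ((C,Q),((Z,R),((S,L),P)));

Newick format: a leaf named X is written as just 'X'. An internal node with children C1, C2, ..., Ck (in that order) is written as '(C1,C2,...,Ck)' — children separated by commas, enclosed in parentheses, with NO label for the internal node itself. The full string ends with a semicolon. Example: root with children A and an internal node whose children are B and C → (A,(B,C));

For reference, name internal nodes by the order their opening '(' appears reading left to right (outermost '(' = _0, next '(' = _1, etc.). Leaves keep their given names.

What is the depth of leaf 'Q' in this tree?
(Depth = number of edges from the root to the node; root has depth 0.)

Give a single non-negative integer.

Answer: 2

Derivation:
Newick: ((C,Q),((Z,R),((S,L),P)));
Naming internals by '(' encounter order: outermost '(' = _0, next = _1, ...
Query node: Q
Path from root: _0 -> _1 -> Q
Depth of Q: 2 (number of edges from root)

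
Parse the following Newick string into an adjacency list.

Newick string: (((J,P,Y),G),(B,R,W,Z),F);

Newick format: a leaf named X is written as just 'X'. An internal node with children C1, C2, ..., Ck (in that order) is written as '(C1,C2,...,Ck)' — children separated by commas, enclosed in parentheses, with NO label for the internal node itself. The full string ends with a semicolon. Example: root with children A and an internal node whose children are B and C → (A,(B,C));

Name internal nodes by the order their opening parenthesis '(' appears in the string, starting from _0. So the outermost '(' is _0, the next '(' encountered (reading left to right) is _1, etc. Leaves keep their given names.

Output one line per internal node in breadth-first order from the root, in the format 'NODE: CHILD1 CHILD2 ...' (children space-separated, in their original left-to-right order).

Input: (((J,P,Y),G),(B,R,W,Z),F);
Scanning left-to-right, naming '(' by encounter order:
  pos 0: '(' -> open internal node _0 (depth 1)
  pos 1: '(' -> open internal node _1 (depth 2)
  pos 2: '(' -> open internal node _2 (depth 3)
  pos 8: ')' -> close internal node _2 (now at depth 2)
  pos 11: ')' -> close internal node _1 (now at depth 1)
  pos 13: '(' -> open internal node _3 (depth 2)
  pos 21: ')' -> close internal node _3 (now at depth 1)
  pos 24: ')' -> close internal node _0 (now at depth 0)
Total internal nodes: 4
BFS adjacency from root:
  _0: _1 _3 F
  _1: _2 G
  _3: B R W Z
  _2: J P Y

Answer: _0: _1 _3 F
_1: _2 G
_3: B R W Z
_2: J P Y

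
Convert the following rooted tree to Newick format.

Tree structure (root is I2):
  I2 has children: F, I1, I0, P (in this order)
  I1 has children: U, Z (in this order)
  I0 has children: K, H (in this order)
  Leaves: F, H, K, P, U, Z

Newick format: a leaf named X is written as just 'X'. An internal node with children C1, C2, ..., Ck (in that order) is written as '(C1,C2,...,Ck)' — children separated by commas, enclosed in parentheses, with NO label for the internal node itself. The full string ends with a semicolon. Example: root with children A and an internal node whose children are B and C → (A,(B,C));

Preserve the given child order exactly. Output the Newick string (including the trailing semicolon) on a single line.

internal I2 with children ['F', 'I1', 'I0', 'P']
  leaf 'F' → 'F'
  internal I1 with children ['U', 'Z']
    leaf 'U' → 'U'
    leaf 'Z' → 'Z'
  → '(U,Z)'
  internal I0 with children ['K', 'H']
    leaf 'K' → 'K'
    leaf 'H' → 'H'
  → '(K,H)'
  leaf 'P' → 'P'
→ '(F,(U,Z),(K,H),P)'
Final: (F,(U,Z),(K,H),P);

Answer: (F,(U,Z),(K,H),P);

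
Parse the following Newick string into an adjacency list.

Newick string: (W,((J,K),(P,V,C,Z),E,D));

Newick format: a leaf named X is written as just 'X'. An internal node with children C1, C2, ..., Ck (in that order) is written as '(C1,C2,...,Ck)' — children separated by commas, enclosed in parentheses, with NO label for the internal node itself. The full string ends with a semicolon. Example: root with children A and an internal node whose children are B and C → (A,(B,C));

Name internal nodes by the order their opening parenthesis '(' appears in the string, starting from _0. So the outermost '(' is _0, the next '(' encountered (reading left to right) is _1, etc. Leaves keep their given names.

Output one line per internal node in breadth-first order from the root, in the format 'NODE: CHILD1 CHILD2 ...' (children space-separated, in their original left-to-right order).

Answer: _0: W _1
_1: _2 _3 E D
_2: J K
_3: P V C Z

Derivation:
Input: (W,((J,K),(P,V,C,Z),E,D));
Scanning left-to-right, naming '(' by encounter order:
  pos 0: '(' -> open internal node _0 (depth 1)
  pos 3: '(' -> open internal node _1 (depth 2)
  pos 4: '(' -> open internal node _2 (depth 3)
  pos 8: ')' -> close internal node _2 (now at depth 2)
  pos 10: '(' -> open internal node _3 (depth 3)
  pos 18: ')' -> close internal node _3 (now at depth 2)
  pos 23: ')' -> close internal node _1 (now at depth 1)
  pos 24: ')' -> close internal node _0 (now at depth 0)
Total internal nodes: 4
BFS adjacency from root:
  _0: W _1
  _1: _2 _3 E D
  _2: J K
  _3: P V C Z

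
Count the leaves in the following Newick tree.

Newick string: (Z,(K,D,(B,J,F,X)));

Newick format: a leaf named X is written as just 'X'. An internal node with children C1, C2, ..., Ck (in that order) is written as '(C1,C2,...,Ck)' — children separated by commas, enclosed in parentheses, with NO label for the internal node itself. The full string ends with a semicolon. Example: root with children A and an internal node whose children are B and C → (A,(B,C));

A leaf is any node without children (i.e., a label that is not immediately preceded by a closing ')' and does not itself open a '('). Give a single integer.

Newick: (Z,(K,D,(B,J,F,X)));
Scan left-to-right; a leaf is any maximal label run not followed by '(':
  pos 1: leaf 'Z' → count = 1
  pos 4: leaf 'K' → count = 2
  pos 6: leaf 'D' → count = 3
  pos 9: leaf 'B' → count = 4
  pos 11: leaf 'J' → count = 5
  pos 13: leaf 'F' → count = 6
  pos 15: leaf 'X' → count = 7
Total leaves: 7

Answer: 7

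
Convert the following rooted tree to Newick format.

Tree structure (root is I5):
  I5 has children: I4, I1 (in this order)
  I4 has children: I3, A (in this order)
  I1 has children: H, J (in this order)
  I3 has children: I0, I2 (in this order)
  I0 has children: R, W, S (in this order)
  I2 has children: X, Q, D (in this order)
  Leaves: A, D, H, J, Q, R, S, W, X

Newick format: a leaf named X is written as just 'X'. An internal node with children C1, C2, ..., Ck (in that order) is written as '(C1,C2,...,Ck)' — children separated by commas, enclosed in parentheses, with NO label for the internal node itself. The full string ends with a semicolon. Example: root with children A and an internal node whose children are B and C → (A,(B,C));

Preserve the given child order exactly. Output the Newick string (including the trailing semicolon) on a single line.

Answer: ((((R,W,S),(X,Q,D)),A),(H,J));

Derivation:
internal I5 with children ['I4', 'I1']
  internal I4 with children ['I3', 'A']
    internal I3 with children ['I0', 'I2']
      internal I0 with children ['R', 'W', 'S']
        leaf 'R' → 'R'
        leaf 'W' → 'W'
        leaf 'S' → 'S'
      → '(R,W,S)'
      internal I2 with children ['X', 'Q', 'D']
        leaf 'X' → 'X'
        leaf 'Q' → 'Q'
        leaf 'D' → 'D'
      → '(X,Q,D)'
    → '((R,W,S),(X,Q,D))'
    leaf 'A' → 'A'
  → '(((R,W,S),(X,Q,D)),A)'
  internal I1 with children ['H', 'J']
    leaf 'H' → 'H'
    leaf 'J' → 'J'
  → '(H,J)'
→ '((((R,W,S),(X,Q,D)),A),(H,J))'
Final: ((((R,W,S),(X,Q,D)),A),(H,J));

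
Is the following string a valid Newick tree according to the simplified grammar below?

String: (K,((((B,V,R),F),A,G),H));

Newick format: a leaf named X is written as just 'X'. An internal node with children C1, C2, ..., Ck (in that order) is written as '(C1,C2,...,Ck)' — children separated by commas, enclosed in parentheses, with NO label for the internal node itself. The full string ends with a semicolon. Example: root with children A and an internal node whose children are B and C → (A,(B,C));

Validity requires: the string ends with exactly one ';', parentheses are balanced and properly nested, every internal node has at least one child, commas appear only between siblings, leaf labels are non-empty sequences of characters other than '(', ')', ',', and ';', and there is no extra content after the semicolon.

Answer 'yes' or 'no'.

Input: (K,((((B,V,R),F),A,G),H));
Paren balance: 5 '(' vs 5 ')' OK
Ends with single ';': True
Full parse: OK
Valid: True

Answer: yes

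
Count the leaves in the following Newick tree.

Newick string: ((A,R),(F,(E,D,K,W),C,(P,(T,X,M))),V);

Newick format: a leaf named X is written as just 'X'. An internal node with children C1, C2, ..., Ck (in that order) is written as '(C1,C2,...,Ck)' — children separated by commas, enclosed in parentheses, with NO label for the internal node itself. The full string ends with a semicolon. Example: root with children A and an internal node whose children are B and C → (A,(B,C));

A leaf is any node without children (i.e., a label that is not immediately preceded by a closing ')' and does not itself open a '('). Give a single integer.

Answer: 13

Derivation:
Newick: ((A,R),(F,(E,D,K,W),C,(P,(T,X,M))),V);
Scan left-to-right; a leaf is any maximal label run not followed by '(':
  pos 2: leaf 'A' → count = 1
  pos 4: leaf 'R' → count = 2
  pos 8: leaf 'F' → count = 3
  pos 11: leaf 'E' → count = 4
  pos 13: leaf 'D' → count = 5
  pos 15: leaf 'K' → count = 6
  pos 17: leaf 'W' → count = 7
  pos 20: leaf 'C' → count = 8
  pos 23: leaf 'P' → count = 9
  pos 26: leaf 'T' → count = 10
  pos 28: leaf 'X' → count = 11
  pos 30: leaf 'M' → count = 12
  pos 35: leaf 'V' → count = 13
Total leaves: 13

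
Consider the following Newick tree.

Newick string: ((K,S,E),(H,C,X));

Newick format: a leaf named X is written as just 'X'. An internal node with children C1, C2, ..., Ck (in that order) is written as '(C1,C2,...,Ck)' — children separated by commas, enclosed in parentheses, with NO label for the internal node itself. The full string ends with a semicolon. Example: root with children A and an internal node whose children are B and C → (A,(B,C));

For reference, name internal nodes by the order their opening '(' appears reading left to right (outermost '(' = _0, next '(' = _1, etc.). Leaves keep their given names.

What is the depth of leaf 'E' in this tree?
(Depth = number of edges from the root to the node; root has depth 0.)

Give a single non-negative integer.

Newick: ((K,S,E),(H,C,X));
Naming internals by '(' encounter order: outermost '(' = _0, next = _1, ...
Query node: E
Path from root: _0 -> _1 -> E
Depth of E: 2 (number of edges from root)

Answer: 2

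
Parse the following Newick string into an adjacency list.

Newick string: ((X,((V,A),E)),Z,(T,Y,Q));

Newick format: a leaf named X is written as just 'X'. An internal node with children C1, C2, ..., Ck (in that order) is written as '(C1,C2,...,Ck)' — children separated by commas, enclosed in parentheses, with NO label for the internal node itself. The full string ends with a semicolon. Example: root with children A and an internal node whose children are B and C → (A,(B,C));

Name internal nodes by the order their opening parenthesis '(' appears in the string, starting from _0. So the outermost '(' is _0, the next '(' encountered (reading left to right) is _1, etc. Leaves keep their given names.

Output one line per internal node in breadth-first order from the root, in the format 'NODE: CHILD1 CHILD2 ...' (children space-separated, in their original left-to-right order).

Input: ((X,((V,A),E)),Z,(T,Y,Q));
Scanning left-to-right, naming '(' by encounter order:
  pos 0: '(' -> open internal node _0 (depth 1)
  pos 1: '(' -> open internal node _1 (depth 2)
  pos 4: '(' -> open internal node _2 (depth 3)
  pos 5: '(' -> open internal node _3 (depth 4)
  pos 9: ')' -> close internal node _3 (now at depth 3)
  pos 12: ')' -> close internal node _2 (now at depth 2)
  pos 13: ')' -> close internal node _1 (now at depth 1)
  pos 17: '(' -> open internal node _4 (depth 2)
  pos 23: ')' -> close internal node _4 (now at depth 1)
  pos 24: ')' -> close internal node _0 (now at depth 0)
Total internal nodes: 5
BFS adjacency from root:
  _0: _1 Z _4
  _1: X _2
  _4: T Y Q
  _2: _3 E
  _3: V A

Answer: _0: _1 Z _4
_1: X _2
_4: T Y Q
_2: _3 E
_3: V A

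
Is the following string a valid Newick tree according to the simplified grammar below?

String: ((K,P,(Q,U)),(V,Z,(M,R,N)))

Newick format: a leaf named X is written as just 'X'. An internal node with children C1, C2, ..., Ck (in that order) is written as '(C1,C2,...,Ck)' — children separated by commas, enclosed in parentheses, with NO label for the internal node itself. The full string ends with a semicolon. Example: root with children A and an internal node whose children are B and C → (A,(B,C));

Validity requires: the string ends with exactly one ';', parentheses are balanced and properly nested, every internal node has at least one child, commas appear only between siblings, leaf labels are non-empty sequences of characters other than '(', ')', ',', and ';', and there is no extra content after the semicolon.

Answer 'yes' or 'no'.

Input: ((K,P,(Q,U)),(V,Z,(M,R,N)))
Paren balance: 5 '(' vs 5 ')' OK
Ends with single ';': False
Full parse: FAILS (must end with ;)
Valid: False

Answer: no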